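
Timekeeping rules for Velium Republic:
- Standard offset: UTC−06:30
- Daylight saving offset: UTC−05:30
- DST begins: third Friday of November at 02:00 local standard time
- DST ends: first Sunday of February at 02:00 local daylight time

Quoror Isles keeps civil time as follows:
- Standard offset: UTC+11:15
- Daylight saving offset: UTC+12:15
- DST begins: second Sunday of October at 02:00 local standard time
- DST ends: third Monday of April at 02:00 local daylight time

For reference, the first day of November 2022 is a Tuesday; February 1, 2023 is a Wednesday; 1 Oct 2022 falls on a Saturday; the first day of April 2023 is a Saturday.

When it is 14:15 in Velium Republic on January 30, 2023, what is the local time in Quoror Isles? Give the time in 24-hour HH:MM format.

08:00

1 November 2022 is a Tuesday, so the first Friday is November 4 and the third is November 18.
1 February 2023 is a Wednesday, so the first Sunday is February 5.
Daylight saving runs 18 November 2022 – 5 February 2023; January 30, 2023 is inside that window, so Velium Republic is at UTC−05:30.
14:15 Velium Republic + 5h30m = 19:45 UTC.
1 October 2022 is a Saturday, so the first Sunday is October 2 and the second is October 9.
1 April 2023 is a Saturday, so the first Monday is April 3 and the third is April 17.
At the standard offset (UTC+11:15), 19:45 UTC + 11h15m = 07:00 Quoror Isles standard time (rolling into the next day, 31 January 2023).
The standard-time date in Quoror Isles, January 31, 2023, falls between 9 October 2022 and 17 April 2023, so daylight saving is in effect and Quoror Isles is at UTC+12:15.
19:45 UTC + 12h15m = 08:00 Quoror Isles (rolling into the next day, 31 January 2023).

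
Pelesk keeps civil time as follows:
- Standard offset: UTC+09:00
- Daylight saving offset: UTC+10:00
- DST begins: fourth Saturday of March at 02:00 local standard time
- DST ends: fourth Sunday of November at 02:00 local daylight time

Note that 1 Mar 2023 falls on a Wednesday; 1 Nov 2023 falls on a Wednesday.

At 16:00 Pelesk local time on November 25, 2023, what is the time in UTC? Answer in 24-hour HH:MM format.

1 March 2023 is a Wednesday, so the first Saturday is March 4 and the fourth is March 25.
1 November 2023 is a Wednesday, so the first Sunday is November 5 and the fourth is November 26.
November 25, 2023 lies within the daylight-saving period (25 March – 26 November), so Pelesk is on daylight time, UTC+10:00.
16:00 local − 10h = 06:00 UTC.

06:00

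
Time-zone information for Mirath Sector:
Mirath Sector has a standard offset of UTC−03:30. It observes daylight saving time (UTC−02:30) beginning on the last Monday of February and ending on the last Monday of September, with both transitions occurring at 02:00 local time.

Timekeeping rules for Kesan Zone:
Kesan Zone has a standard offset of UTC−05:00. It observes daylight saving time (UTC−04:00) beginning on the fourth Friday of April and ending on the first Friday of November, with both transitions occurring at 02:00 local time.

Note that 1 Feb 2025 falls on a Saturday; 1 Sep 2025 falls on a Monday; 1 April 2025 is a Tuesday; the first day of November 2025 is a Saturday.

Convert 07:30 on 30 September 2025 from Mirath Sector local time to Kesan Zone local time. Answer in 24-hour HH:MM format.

1 February 2025 is a Saturday, so Mondays fall on 3, 10, 17, 24; the last is February 24.
1 September 2025 is a Monday, so Mondays fall on 1, 8, 15, 22, 29; the last is September 29.
Daylight saving runs 24 February – 29 September; 30 September 2025 is outside that window, so Mirath Sector is on standard time at UTC−03:30.
07:30 Mirath Sector + 3h30m = 11:00 UTC.
1 April 2025 is a Tuesday, so the first Friday is April 4 and the fourth is April 25.
1 November 2025 is a Saturday, so the first Friday is November 7.
At the standard offset (UTC−05:00), 11:00 UTC − 5h = 06:00 Kesan Zone standard time.
Daylight saving runs 25 April – 7 November; the standard-time date in Kesan Zone, 30 September 2025, is inside that window, so Kesan Zone is at UTC−04:00.
11:00 UTC − 4h = 07:00 Kesan Zone.

07:00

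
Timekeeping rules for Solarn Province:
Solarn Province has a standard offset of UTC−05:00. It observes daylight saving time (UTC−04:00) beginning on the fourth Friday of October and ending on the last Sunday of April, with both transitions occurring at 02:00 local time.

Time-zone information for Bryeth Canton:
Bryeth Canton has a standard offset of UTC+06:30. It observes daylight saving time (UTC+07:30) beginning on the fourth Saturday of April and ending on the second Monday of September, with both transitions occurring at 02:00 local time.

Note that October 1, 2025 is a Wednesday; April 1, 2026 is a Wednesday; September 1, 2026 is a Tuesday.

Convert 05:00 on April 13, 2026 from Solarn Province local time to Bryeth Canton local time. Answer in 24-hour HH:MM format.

1 October 2025 is a Wednesday, so the first Friday is October 3 and the fourth is October 24.
1 April 2026 is a Wednesday, so Sundays fall on 5, 12, 19, 26; the last is April 26.
April 13, 2026 lies within the daylight-saving period (24 October 2025 – 26 April 2026), so Solarn Province is on daylight time, UTC−04:00.
05:00 Solarn Province + 4h = 09:00 UTC.
1 April 2026 is a Wednesday, so the first Saturday is April 4 and the fourth is April 25.
1 September 2026 is a Tuesday, so the first Monday is September 7 and the second is September 14.
At the standard offset (UTC+06:30), 09:00 UTC + 6h30m = 15:30 Bryeth Canton standard time.
Daylight saving runs 25 April – 14 September; the standard-time date in Bryeth Canton, April 13, 2026, is outside that window, so Bryeth Canton is on standard time at UTC+06:30.
09:00 UTC + 6h30m = 15:30 Bryeth Canton.

15:30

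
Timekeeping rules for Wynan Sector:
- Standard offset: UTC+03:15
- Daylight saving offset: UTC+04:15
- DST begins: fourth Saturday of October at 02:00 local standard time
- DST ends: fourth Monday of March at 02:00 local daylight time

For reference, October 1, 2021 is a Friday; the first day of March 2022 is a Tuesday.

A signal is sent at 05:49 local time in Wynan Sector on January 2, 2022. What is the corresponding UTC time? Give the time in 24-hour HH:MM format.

1 October 2021 is a Friday, so the first Saturday is October 2 and the fourth is October 23.
1 March 2022 is a Tuesday, so the first Monday is March 7 and the fourth is March 28.
January 2, 2022 falls between 23 October 2021 and 28 March 2022, so daylight saving is in effect and Wynan Sector is at UTC+04:15.
05:49 local − 4h15m = 01:34 UTC.

01:34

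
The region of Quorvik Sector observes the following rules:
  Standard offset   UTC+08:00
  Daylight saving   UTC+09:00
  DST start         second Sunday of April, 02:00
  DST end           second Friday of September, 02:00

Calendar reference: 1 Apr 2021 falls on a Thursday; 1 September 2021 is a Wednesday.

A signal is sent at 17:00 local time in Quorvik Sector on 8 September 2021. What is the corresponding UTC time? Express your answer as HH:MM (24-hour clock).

1 April 2021 is a Thursday, so the first Sunday is April 4 and the second is April 11.
1 September 2021 is a Wednesday, so the first Friday is September 3 and the second is September 10.
8 September 2021 lies within the daylight-saving period (11 April – 10 September), so Quorvik Sector is on daylight time, UTC+09:00.
17:00 local − 9h = 08:00 UTC.

08:00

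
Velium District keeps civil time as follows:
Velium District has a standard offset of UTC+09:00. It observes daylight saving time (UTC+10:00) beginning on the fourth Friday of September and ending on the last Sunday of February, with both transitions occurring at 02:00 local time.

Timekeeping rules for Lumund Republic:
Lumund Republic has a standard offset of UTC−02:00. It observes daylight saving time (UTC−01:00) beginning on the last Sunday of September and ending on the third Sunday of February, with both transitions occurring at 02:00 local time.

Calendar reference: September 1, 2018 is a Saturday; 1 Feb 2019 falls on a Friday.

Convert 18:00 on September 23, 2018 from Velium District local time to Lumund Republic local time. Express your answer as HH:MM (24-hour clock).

1 September 2018 is a Saturday, so the first Friday is September 7 and the fourth is September 28.
1 February 2019 is a Friday, so Sundays fall on 3, 10, 17, 24; the last is February 24.
Daylight saving runs 28 September 2018 – 24 February 2019; September 23, 2018 is outside that window, so Velium District is on standard time at UTC+09:00.
18:00 Velium District − 9h = 09:00 UTC.
1 September 2018 is a Saturday, so Sundays fall on 2, 9, 16, 23, 30; the last is September 30.
1 February 2019 is a Friday, so the first Sunday is February 3 and the third is February 17.
At the standard offset (UTC−02:00), 09:00 UTC − 2h = 07:00 Lumund Republic standard time.
Daylight saving runs 30 September 2018 – 17 February 2019; the standard-time date in Lumund Republic, September 23, 2018, is outside that window, so Lumund Republic is on standard time at UTC−02:00.
09:00 UTC − 2h = 07:00 Lumund Republic.

07:00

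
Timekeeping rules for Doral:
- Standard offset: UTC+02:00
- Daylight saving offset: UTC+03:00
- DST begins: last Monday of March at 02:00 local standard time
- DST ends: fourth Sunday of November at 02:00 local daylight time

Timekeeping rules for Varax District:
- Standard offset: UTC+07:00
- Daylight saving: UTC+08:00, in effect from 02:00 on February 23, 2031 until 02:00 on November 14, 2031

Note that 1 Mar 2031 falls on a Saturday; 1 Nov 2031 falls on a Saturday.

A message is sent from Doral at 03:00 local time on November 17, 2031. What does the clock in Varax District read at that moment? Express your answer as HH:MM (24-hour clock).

1 March 2031 is a Saturday, so Mondays fall on 3, 10, 17, 24, 31; the last is March 31.
1 November 2031 is a Saturday, so the first Sunday is November 2 and the fourth is November 23.
November 17, 2031 lies within the daylight-saving period (31 March – 23 November), so Doral is on daylight time, UTC+03:00.
03:00 Doral − 3h = 00:00 UTC.
At the standard offset (UTC+07:00), 00:00 UTC + 7h = 07:00 Varax District standard time.
The standard-time date in Varax District, November 17, 2031, is outside the daylight-saving period (23 February – 14 November), so Varax District is on standard time, UTC+07:00.
00:00 UTC + 7h = 07:00 Varax District.

07:00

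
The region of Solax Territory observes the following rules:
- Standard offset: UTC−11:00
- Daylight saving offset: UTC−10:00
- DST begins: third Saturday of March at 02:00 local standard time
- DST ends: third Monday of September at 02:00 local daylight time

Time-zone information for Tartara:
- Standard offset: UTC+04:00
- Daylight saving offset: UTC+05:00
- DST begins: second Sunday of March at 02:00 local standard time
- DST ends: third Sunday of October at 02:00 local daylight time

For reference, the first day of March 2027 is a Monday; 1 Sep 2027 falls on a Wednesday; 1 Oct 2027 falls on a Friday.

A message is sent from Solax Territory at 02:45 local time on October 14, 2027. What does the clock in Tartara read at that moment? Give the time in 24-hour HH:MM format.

1 March 2027 is a Monday, so the first Saturday is March 6 and the third is March 20.
1 September 2027 is a Wednesday, so the first Monday is September 6 and the third is September 20.
October 14, 2027 does not fall between 20 March and 20 September, so daylight saving is not in effect and Solax Territory is at UTC−11:00.
02:45 Solax Territory + 11h = 13:45 UTC.
1 March 2027 is a Monday, so the first Sunday is March 7 and the second is March 14.
1 October 2027 is a Friday, so the first Sunday is October 3 and the third is October 17.
At the standard offset (UTC+04:00), 13:45 UTC + 4h = 17:45 Tartara standard time.
Daylight saving runs 14 March – 17 October; the standard-time date in Tartara, October 14, 2027, is inside that window, so Tartara is at UTC+05:00.
13:45 UTC + 5h = 18:45 Tartara.

18:45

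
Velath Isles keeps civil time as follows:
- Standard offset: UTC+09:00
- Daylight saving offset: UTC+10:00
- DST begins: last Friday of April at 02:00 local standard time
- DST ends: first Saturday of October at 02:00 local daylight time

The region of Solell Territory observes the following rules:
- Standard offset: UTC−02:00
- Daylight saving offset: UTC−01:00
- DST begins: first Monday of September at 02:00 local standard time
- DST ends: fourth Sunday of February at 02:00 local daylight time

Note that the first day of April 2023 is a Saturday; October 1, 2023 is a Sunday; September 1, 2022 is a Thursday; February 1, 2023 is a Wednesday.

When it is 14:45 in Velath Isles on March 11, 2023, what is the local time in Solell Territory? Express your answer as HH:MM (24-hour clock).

03:45

1 April 2023 is a Saturday, so Fridays fall on 7, 14, 21, 28; the last is April 28.
1 October 2023 is a Sunday, so the first Saturday is October 7.
March 11, 2023 is outside the daylight-saving period (28 April – 7 October), so Velath Isles is on standard time, UTC+09:00.
14:45 Velath Isles − 9h = 05:45 UTC.
1 September 2022 is a Thursday, so the first Monday is September 5.
1 February 2023 is a Wednesday, so the first Sunday is February 5 and the fourth is February 26.
At the standard offset (UTC−02:00), 05:45 UTC − 2h = 03:45 Solell Territory standard time.
Daylight saving runs 5 September 2022 – 26 February 2023; the standard-time date in Solell Territory, March 11, 2023, is outside that window, so Solell Territory is on standard time at UTC−02:00.
05:45 UTC − 2h = 03:45 Solell Territory.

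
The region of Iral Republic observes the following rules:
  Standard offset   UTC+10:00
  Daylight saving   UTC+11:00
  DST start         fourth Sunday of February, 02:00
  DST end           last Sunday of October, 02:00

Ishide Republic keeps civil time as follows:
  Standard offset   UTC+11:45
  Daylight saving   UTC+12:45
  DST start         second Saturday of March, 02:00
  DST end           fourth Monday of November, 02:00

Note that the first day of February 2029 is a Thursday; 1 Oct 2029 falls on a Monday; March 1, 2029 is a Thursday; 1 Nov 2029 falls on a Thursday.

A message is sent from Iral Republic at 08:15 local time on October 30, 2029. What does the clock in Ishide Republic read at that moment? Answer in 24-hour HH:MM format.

11:00

1 February 2029 is a Thursday, so the first Sunday is February 4 and the fourth is February 25.
1 October 2029 is a Monday, so Sundays fall on 7, 14, 21, 28; the last is October 28.
October 30, 2029 is outside the daylight-saving period (25 February – 28 October), so Iral Republic is on standard time, UTC+10:00.
08:15 Iral Republic − 10h = 22:15 UTC (rolling into the previous day, 29 October 2029).
1 March 2029 is a Thursday, so the first Saturday is March 3 and the second is March 10.
1 November 2029 is a Thursday, so the first Monday is November 5 and the fourth is November 26.
At the standard offset (UTC+11:45), 22:15 UTC + 11h45m = 10:00 Ishide Republic standard time (rolling into the next day, 30 October 2029).
The standard-time date in Ishide Republic, October 30, 2029, falls between 10 March and 26 November, so daylight saving is in effect and Ishide Republic is at UTC+12:45.
22:15 UTC + 12h45m = 11:00 Ishide Republic (rolling into the next day, 30 October 2029).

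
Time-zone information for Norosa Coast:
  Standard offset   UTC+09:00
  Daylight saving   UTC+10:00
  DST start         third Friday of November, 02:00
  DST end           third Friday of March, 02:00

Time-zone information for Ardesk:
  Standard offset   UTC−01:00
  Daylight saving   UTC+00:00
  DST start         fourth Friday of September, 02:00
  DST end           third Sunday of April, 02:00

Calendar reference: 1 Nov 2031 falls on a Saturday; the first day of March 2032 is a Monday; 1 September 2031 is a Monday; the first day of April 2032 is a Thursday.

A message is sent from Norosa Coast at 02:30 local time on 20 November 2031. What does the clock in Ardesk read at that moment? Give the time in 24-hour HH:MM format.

17:30

1 November 2031 is a Saturday, so the first Friday is November 7 and the third is November 21.
1 March 2032 is a Monday, so the first Friday is March 5 and the third is March 19.
20 November 2031 is outside the daylight-saving period (21 November 2031 – 19 March 2032), so Norosa Coast is on standard time, UTC+09:00.
02:30 Norosa Coast − 9h = 17:30 UTC (rolling into the previous day, 19 November 2031).
1 September 2031 is a Monday, so the first Friday is September 5 and the fourth is September 26.
1 April 2032 is a Thursday, so the first Sunday is April 4 and the third is April 18.
At the standard offset (UTC−01:00), 17:30 UTC − 1h = 16:30 Ardesk standard time.
Daylight saving runs 26 September 2031 – 18 April 2032; the standard-time date in Ardesk, 19 November 2031, is inside that window, so Ardesk is at UTC+00:00.
17:30 UTC + 0h = 17:30 Ardesk.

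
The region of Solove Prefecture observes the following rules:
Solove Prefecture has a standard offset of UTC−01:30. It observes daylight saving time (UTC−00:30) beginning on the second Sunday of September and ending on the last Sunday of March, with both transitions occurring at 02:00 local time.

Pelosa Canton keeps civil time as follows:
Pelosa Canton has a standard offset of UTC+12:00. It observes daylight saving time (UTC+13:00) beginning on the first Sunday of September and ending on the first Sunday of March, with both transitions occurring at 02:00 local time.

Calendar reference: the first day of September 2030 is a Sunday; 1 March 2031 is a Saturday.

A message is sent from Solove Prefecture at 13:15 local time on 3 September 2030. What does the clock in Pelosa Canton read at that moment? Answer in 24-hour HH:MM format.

03:45

1 September 2030 is a Sunday, so the first Sunday is September 1 and the second is September 8.
1 March 2031 is a Saturday, so Sundays fall on 2, 9, 16, 23, 30; the last is March 30.
3 September 2030 is outside the daylight-saving period (8 September 2030 – 30 March 2031), so Solove Prefecture is on standard time, UTC−01:30.
13:15 Solove Prefecture + 1h30m = 14:45 UTC.
1 September 2030 is a Sunday, so the first Sunday is September 1.
1 March 2031 is a Saturday, so the first Sunday is March 2.
At the standard offset (UTC+12:00), 14:45 UTC + 12h = 02:45 Pelosa Canton standard time (rolling into the next day, 4 September 2030).
The standard-time date in Pelosa Canton, 4 September 2030, lies within the daylight-saving period (1 September 2030 – 2 March 2031), so Pelosa Canton is on daylight time, UTC+13:00.
14:45 UTC + 13h = 03:45 Pelosa Canton (rolling into the next day, 4 September 2030).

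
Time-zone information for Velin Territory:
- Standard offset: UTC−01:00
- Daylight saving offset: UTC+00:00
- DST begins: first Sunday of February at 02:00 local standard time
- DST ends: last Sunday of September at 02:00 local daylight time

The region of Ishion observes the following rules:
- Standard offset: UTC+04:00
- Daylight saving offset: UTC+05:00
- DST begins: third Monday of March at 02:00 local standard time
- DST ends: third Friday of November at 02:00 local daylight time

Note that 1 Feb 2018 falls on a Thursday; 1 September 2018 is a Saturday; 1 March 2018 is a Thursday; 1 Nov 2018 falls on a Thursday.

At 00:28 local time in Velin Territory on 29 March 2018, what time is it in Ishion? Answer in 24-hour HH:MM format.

1 February 2018 is a Thursday, so the first Sunday is February 4.
1 September 2018 is a Saturday, so Sundays fall on 2, 9, 16, 23, 30; the last is September 30.
29 March 2018 lies within the daylight-saving period (4 February – 30 September), so Velin Territory is on daylight time, UTC+00:00.
00:28 Velin Territory − 0h = 00:28 UTC.
1 March 2018 is a Thursday, so the first Monday is March 5 and the third is March 19.
1 November 2018 is a Thursday, so the first Friday is November 2 and the third is November 16.
At the standard offset (UTC+04:00), 00:28 UTC + 4h = 04:28 Ishion standard time.
The standard-time date in Ishion, 29 March 2018, falls between 19 March and 16 November, so daylight saving is in effect and Ishion is at UTC+05:00.
00:28 UTC + 5h = 05:28 Ishion.

05:28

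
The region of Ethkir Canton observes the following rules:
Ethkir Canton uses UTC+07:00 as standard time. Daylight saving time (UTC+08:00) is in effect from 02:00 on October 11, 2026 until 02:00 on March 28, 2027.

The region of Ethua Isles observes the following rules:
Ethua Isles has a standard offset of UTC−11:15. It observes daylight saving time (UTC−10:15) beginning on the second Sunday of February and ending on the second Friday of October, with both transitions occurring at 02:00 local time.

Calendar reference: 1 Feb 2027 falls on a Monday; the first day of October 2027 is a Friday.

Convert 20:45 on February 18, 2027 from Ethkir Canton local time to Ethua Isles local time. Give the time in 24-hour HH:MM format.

February 18, 2027 falls between 11 October 2026 and 28 March 2027, so daylight saving is in effect and Ethkir Canton is at UTC+08:00.
20:45 Ethkir Canton − 8h = 12:45 UTC.
1 February 2027 is a Monday, so the first Sunday is February 7 and the second is February 14.
1 October 2027 is a Friday, so the first Friday is October 1 and the second is October 8.
At the standard offset (UTC−11:15), 12:45 UTC − 11h15m = 01:30 Ethua Isles standard time.
The standard-time date in Ethua Isles, February 18, 2027, falls between 14 February and 8 October, so daylight saving is in effect and Ethua Isles is at UTC−10:15.
12:45 UTC − 10h15m = 02:30 Ethua Isles.

02:30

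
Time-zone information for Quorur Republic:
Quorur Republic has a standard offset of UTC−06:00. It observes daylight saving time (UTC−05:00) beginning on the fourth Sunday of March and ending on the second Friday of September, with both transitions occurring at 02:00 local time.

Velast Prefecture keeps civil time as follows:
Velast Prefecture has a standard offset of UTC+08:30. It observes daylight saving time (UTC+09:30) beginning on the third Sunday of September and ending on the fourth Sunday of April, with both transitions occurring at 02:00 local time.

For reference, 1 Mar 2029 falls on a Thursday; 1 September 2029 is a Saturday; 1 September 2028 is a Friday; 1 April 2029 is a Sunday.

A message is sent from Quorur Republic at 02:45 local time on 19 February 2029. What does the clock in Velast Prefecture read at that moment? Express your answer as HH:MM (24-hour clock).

18:15

1 March 2029 is a Thursday, so the first Sunday is March 4 and the fourth is March 25.
1 September 2029 is a Saturday, so the first Friday is September 7 and the second is September 14.
19 February 2029 does not fall between 25 March and 14 September, so daylight saving is not in effect and Quorur Republic is at UTC−06:00.
02:45 Quorur Republic + 6h = 08:45 UTC.
1 September 2028 is a Friday, so the first Sunday is September 3 and the third is September 17.
1 April 2029 is a Sunday, so the first Sunday is April 1 and the fourth is April 22.
At the standard offset (UTC+08:30), 08:45 UTC + 8h30m = 17:15 Velast Prefecture standard time.
The standard-time date in Velast Prefecture, 19 February 2029, lies within the daylight-saving period (17 September 2028 – 22 April 2029), so Velast Prefecture is on daylight time, UTC+09:30.
08:45 UTC + 9h30m = 18:15 Velast Prefecture.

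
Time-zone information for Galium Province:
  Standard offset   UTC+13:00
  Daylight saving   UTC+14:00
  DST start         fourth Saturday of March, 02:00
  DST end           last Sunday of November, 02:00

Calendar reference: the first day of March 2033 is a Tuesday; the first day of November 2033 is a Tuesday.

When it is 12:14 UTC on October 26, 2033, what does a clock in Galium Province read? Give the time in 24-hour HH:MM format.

02:14

1 March 2033 is a Tuesday, so the first Saturday is March 5 and the fourth is March 26.
1 November 2033 is a Tuesday, so Sundays fall on 6, 13, 20, 27; the last is November 27.
At the standard offset (UTC+13:00), 12:14 UTC + 13h = 01:14 Galium Province standard time (rolling into the next day, 27 October 2033).
The standard-time date in Galium Province, October 27, 2033, falls between 26 March and 27 November, so daylight saving is in effect and Galium Province is at UTC+14:00.
12:14 UTC + 14h = 02:14 local (rolling into the next day, 27 October 2033).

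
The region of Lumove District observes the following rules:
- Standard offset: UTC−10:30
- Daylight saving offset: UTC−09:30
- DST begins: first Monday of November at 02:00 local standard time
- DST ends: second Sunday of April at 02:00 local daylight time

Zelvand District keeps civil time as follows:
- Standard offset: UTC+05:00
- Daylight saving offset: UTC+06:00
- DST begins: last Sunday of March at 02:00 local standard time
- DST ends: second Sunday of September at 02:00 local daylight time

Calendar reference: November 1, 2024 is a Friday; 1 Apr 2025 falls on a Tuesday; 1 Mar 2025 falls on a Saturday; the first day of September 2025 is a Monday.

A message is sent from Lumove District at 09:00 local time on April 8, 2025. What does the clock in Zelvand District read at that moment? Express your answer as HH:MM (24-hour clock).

00:30

1 November 2024 is a Friday, so the first Monday is November 4.
1 April 2025 is a Tuesday, so the first Sunday is April 6 and the second is April 13.
April 8, 2025 falls between 4 November 2024 and 13 April 2025, so daylight saving is in effect and Lumove District is at UTC−09:30.
09:00 Lumove District + 9h30m = 18:30 UTC.
1 March 2025 is a Saturday, so Sundays fall on 2, 9, 16, 23, 30; the last is March 30.
1 September 2025 is a Monday, so the first Sunday is September 7 and the second is September 14.
At the standard offset (UTC+05:00), 18:30 UTC + 5h = 23:30 Zelvand District standard time.
The standard-time date in Zelvand District, April 8, 2025, falls between 30 March and 14 September, so daylight saving is in effect and Zelvand District is at UTC+06:00.
18:30 UTC + 6h = 00:30 Zelvand District (rolling into the next day, 9 April 2025).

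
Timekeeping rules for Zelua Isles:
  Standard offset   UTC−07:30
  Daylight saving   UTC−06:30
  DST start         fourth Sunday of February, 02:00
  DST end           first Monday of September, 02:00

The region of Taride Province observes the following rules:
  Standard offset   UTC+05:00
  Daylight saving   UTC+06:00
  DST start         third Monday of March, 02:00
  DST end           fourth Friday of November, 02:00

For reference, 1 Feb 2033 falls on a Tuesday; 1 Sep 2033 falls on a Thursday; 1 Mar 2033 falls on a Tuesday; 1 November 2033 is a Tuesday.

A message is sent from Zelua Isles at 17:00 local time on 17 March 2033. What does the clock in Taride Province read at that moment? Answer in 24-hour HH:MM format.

04:30

1 February 2033 is a Tuesday, so the first Sunday is February 6 and the fourth is February 27.
1 September 2033 is a Thursday, so the first Monday is September 5.
17 March 2033 falls between 27 February and 5 September, so daylight saving is in effect and Zelua Isles is at UTC−06:30.
17:00 Zelua Isles + 6h30m = 23:30 UTC.
1 March 2033 is a Tuesday, so the first Monday is March 7 and the third is March 21.
1 November 2033 is a Tuesday, so the first Friday is November 4 and the fourth is November 25.
At the standard offset (UTC+05:00), 23:30 UTC + 5h = 04:30 Taride Province standard time (rolling into the next day, 18 March 2033).
The standard-time date in Taride Province, 18 March 2033, is outside the daylight-saving period (21 March – 25 November), so Taride Province is on standard time, UTC+05:00.
23:30 UTC + 5h = 04:30 Taride Province (rolling into the next day, 18 March 2033).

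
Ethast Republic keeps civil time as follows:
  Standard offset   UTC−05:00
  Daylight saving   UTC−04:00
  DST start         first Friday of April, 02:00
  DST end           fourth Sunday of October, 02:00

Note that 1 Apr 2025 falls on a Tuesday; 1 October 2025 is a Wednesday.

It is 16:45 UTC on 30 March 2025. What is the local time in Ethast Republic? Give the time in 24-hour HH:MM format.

1 April 2025 is a Tuesday, so the first Friday is April 4.
1 October 2025 is a Wednesday, so the first Sunday is October 5 and the fourth is October 26.
At the standard offset (UTC−05:00), 16:45 UTC − 5h = 11:45 Ethast Republic standard time.
Daylight saving runs 4 April – 26 October; the standard-time date in Ethast Republic, 30 March 2025, is outside that window, so Ethast Republic is on standard time at UTC−05:00.
16:45 UTC − 5h = 11:45 local.

11:45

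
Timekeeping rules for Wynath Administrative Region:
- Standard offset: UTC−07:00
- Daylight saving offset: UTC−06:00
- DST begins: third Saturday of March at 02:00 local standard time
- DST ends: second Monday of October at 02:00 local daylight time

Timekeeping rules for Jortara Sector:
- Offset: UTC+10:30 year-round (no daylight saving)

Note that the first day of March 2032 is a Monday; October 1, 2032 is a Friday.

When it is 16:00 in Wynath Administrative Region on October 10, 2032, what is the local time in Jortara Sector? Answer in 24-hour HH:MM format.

08:30

1 March 2032 is a Monday, so the first Saturday is March 6 and the third is March 20.
1 October 2032 is a Friday, so the first Monday is October 4 and the second is October 11.
October 10, 2032 lies within the daylight-saving period (20 March – 11 October), so Wynath Administrative Region is on daylight time, UTC−06:00.
16:00 Wynath Administrative Region + 6h = 22:00 UTC.
Jortara Sector has no daylight saving, so its offset is UTC+10:30 year-round.
22:00 UTC + 10h30m = 08:30 Jortara Sector (rolling into the next day, 11 October 2032).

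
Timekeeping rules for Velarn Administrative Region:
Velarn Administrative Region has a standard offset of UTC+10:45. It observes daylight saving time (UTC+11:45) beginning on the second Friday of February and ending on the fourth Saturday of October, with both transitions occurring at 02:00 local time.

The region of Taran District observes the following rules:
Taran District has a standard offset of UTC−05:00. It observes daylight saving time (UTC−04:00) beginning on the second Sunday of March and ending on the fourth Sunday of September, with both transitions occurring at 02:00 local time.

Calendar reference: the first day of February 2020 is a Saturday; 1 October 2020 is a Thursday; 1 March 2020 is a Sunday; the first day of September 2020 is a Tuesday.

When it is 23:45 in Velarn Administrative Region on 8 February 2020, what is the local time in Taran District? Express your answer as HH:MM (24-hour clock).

1 February 2020 is a Saturday, so the first Friday is February 7 and the second is February 14.
1 October 2020 is a Thursday, so the first Saturday is October 3 and the fourth is October 24.
8 February 2020 does not fall between 14 February and 24 October, so daylight saving is not in effect and Velarn Administrative Region is at UTC+10:45.
23:45 Velarn Administrative Region − 10h45m = 13:00 UTC.
1 March 2020 is a Sunday, so the first Sunday is March 1 and the second is March 8.
1 September 2020 is a Tuesday, so the first Sunday is September 6 and the fourth is September 27.
At the standard offset (UTC−05:00), 13:00 UTC − 5h = 08:00 Taran District standard time.
The standard-time date in Taran District, 8 February 2020, does not fall between 8 March and 27 September, so daylight saving is not in effect and Taran District is at UTC−05:00.
13:00 UTC − 5h = 08:00 Taran District.

08:00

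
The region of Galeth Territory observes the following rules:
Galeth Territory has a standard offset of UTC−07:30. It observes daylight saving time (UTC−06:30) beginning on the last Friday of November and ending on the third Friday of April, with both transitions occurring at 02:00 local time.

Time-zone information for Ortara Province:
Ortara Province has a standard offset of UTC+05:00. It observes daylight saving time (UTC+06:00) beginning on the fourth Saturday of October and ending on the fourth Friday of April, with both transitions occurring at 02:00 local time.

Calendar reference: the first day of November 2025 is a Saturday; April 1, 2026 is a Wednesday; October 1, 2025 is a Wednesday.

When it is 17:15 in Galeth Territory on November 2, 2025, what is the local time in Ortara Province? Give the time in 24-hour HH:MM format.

06:45

1 November 2025 is a Saturday, so Fridays fall on 7, 14, 21, 28; the last is November 28.
1 April 2026 is a Wednesday, so the first Friday is April 3 and the third is April 17.
November 2, 2025 is outside the daylight-saving period (28 November 2025 – 17 April 2026), so Galeth Territory is on standard time, UTC−07:30.
17:15 Galeth Territory + 7h30m = 00:45 UTC (rolling into the next day, 3 November 2025).
1 October 2025 is a Wednesday, so the first Saturday is October 4 and the fourth is October 25.
1 April 2026 is a Wednesday, so the first Friday is April 3 and the fourth is April 24.
At the standard offset (UTC+05:00), 00:45 UTC + 5h = 05:45 Ortara Province standard time.
The standard-time date in Ortara Province, November 3, 2025, falls between 25 October 2025 and 24 April 2026, so daylight saving is in effect and Ortara Province is at UTC+06:00.
00:45 UTC + 6h = 06:45 Ortara Province.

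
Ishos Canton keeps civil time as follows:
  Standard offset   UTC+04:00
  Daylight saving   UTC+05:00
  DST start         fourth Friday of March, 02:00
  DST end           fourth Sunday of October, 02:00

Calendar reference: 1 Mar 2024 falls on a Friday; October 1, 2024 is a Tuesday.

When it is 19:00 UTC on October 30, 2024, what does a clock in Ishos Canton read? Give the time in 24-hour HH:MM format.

23:00

1 March 2024 is a Friday, so the first Friday is March 1 and the fourth is March 22.
1 October 2024 is a Tuesday, so the first Sunday is October 6 and the fourth is October 27.
At the standard offset (UTC+04:00), 19:00 UTC + 4h = 23:00 Ishos Canton standard time.
The standard-time date in Ishos Canton, October 30, 2024, is outside the daylight-saving period (22 March – 27 October), so Ishos Canton is on standard time, UTC+04:00.
19:00 UTC + 4h = 23:00 local.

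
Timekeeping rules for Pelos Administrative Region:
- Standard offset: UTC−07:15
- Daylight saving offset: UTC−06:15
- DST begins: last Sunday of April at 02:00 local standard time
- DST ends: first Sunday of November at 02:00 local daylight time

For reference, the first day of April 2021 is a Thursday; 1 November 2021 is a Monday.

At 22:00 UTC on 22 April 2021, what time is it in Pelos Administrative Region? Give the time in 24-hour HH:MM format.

14:45

1 April 2021 is a Thursday, so Sundays fall on 4, 11, 18, 25; the last is April 25.
1 November 2021 is a Monday, so the first Sunday is November 7.
At the standard offset (UTC−07:15), 22:00 UTC − 7h15m = 14:45 Pelos Administrative Region standard time.
The standard-time date in Pelos Administrative Region, 22 April 2021, does not fall between 25 April and 7 November, so daylight saving is not in effect and Pelos Administrative Region is at UTC−07:15.
22:00 UTC − 7h15m = 14:45 local.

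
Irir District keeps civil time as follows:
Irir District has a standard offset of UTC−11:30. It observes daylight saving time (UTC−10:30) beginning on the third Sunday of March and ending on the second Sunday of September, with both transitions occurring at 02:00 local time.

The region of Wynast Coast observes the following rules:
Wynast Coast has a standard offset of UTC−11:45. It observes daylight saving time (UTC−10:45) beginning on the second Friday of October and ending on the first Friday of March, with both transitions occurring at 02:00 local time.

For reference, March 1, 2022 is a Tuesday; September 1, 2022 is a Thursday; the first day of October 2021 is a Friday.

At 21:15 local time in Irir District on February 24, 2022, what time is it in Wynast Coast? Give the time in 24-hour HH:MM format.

22:00

1 March 2022 is a Tuesday, so the first Sunday is March 6 and the third is March 20.
1 September 2022 is a Thursday, so the first Sunday is September 4 and the second is September 11.
February 24, 2022 does not fall between 20 March and 11 September, so daylight saving is not in effect and Irir District is at UTC−11:30.
21:15 Irir District + 11h30m = 08:45 UTC (rolling into the next day, 25 February 2022).
1 October 2021 is a Friday, so the first Friday is October 1 and the second is October 8.
1 March 2022 is a Tuesday, so the first Friday is March 4.
At the standard offset (UTC−11:45), 08:45 UTC − 11h45m = 21:00 Wynast Coast standard time (rolling into the previous day, 24 February 2022).
The standard-time date in Wynast Coast, February 24, 2022, falls between 8 October 2021 and 4 March 2022, so daylight saving is in effect and Wynast Coast is at UTC−10:45.
08:45 UTC − 10h45m = 22:00 Wynast Coast (rolling into the previous day, 24 February 2022).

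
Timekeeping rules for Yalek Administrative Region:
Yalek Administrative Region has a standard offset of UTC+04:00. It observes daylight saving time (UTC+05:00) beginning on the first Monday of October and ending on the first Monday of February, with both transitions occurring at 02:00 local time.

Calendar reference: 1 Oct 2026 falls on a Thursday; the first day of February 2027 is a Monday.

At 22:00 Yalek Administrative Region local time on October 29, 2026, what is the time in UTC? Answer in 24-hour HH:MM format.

1 October 2026 is a Thursday, so the first Monday is October 5.
1 February 2027 is a Monday, so the first Monday is February 1.
October 29, 2026 falls between 5 October 2026 and 1 February 2027, so daylight saving is in effect and Yalek Administrative Region is at UTC+05:00.
22:00 local − 5h = 17:00 UTC.

17:00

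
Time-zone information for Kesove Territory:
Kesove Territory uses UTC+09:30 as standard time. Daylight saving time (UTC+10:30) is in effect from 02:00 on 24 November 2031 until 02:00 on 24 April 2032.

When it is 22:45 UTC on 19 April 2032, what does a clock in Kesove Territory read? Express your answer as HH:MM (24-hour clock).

09:15

At the standard offset (UTC+09:30), 22:45 UTC + 9h30m = 08:15 Kesove Territory standard time (rolling into the next day, 20 April 2032).
The standard-time date in Kesove Territory, 20 April 2032, lies within the daylight-saving period (24 November 2031 – 24 April 2032), so Kesove Territory is on daylight time, UTC+10:30.
22:45 UTC + 10h30m = 09:15 local (rolling into the next day, 20 April 2032).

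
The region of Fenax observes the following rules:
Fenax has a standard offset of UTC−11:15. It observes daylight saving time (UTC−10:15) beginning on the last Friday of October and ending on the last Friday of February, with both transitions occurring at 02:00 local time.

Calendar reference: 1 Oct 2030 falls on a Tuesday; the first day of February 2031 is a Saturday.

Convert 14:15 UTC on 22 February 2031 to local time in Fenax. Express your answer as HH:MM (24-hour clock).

1 October 2030 is a Tuesday, so Fridays fall on 4, 11, 18, 25; the last is October 25.
1 February 2031 is a Saturday, so Fridays fall on 7, 14, 21, 28; the last is February 28.
At the standard offset (UTC−11:15), 14:15 UTC − 11h15m = 03:00 Fenax standard time.
Daylight saving runs 25 October 2030 – 28 February 2031; the standard-time date in Fenax, 22 February 2031, is inside that window, so Fenax is at UTC−10:15.
14:15 UTC − 10h15m = 04:00 local.

04:00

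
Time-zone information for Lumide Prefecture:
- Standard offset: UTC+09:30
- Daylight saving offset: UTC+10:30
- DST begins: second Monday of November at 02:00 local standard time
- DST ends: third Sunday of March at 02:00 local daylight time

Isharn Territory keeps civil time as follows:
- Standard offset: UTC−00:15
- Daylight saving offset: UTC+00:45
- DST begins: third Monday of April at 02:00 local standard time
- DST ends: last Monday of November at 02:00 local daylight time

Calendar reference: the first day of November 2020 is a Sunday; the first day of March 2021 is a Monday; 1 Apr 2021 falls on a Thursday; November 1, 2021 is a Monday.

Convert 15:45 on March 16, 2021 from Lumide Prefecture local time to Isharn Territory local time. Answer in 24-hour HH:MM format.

05:00

1 November 2020 is a Sunday, so the first Monday is November 2 and the second is November 9.
1 March 2021 is a Monday, so the first Sunday is March 7 and the third is March 21.
Daylight saving runs 9 November 2020 – 21 March 2021; March 16, 2021 is inside that window, so Lumide Prefecture is at UTC+10:30.
15:45 Lumide Prefecture − 10h30m = 05:15 UTC.
1 April 2021 is a Thursday, so the first Monday is April 5 and the third is April 19.
1 November 2021 is a Monday, so Mondays fall on 1, 8, 15, 22, 29; the last is November 29.
At the standard offset (UTC−00:15), 05:15 UTC − 0h15m = 05:00 Isharn Territory standard time.
Daylight saving runs 19 April – 29 November; the standard-time date in Isharn Territory, March 16, 2021, is outside that window, so Isharn Territory is on standard time at UTC−00:15.
05:15 UTC − 0h15m = 05:00 Isharn Territory.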